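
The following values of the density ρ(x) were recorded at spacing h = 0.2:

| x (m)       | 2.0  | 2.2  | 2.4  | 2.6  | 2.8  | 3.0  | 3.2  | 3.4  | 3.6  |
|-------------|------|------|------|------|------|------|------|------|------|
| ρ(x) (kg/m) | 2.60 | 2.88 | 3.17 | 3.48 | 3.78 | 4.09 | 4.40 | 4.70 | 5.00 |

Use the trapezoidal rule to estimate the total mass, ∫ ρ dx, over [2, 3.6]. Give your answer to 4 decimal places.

6.0600

h = 0.2, n = 8.
(h/2)·[y₀ + 2y₁ + 2y₂ + 2y₃ + 2y₄ + 2y₅ + 2y₆ + 2y₇ + y₈] = 0.1·(60.60) = 6.0600.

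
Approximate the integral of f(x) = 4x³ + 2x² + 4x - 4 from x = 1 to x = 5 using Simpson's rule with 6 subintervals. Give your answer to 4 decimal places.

738.6667

h = (5 − 1)/6 = 0.666667.
Nodes x₀,…,x₆ = 1, 1.666667, 2.333333, 3, 3.666667, 4.333333, 5.
f(x) = 4x³ + 2x² + 4x - 4: f₀=6, f₁=26.740741, f₂=67.037037, f₃=134, f₄=234.740741, f₅=376.370370, f₆=566.
(h/3)·[f₀ + 4f₁ + 2f₂ + 4f₃ + 2f₄ + 4f₅ + f₆] = 0.222222·(3324) = 738.6667.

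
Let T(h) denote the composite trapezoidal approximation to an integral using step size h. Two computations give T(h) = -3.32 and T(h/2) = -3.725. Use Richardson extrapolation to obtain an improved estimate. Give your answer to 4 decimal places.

-3.8600

R = (4·T(h/2) − T(h)) / 3 = (4·(-3.725) − (-3.32))/3 = (-11.580)/3 = -3.8600.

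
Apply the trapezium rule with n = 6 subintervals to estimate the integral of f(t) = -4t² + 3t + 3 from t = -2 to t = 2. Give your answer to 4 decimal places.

h = (2 − (-2))/6 = 0.666667.
Nodes t₀,…,t₆ = -2, -1.333333, -0.666667, 0, 0.666667, 1.333333, 2.
f(t) = -4t² + 3t + 3: f₀=-19, f₁=-8.111111, f₂=-0.777778, f₃=3, f₄=3.222222, f₅=-0.111111, f₆=-7.
(h/2)·[f₀ + 2f₁ + 2f₂ + 2f₃ + 2f₄ + 2f₅ + f₆] = 0.333333·(-31.555556) = -10.5185.

-10.5185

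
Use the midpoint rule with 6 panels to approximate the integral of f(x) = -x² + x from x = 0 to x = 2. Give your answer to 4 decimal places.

h = (2 − 0)/6 = 0.333333.
Midpoints m₁,…,m₆ = 0.166667, 0.5, 0.833333, 1.166667, 1.5, 1.833333.
f(m₁)=0.138889, f(m₂)=0.25, f(m₃)=0.138889, f(m₄)=-0.194444, f(m₅)=-0.75, f(m₆)=-1.527778.
h·[f(m₁) + f(m₂) + f(m₃) + f(m₄) + f(m₅) + f(m₆)] = 0.333333·(-1.944444) = -0.6481.

-0.6481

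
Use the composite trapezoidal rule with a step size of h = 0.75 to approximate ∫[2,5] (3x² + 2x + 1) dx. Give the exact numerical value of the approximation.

h = (5 − 2)/4 = 0.75.
Nodes x₀,…,x₄ = 2, 2.75, 3.5, 4.25, 5.
f(x) = 3x² + 2x + 1: f₀=17, f₁=29.1875, f₂=44.75, f₃=63.6875, f₄=86.
(h/2)·[f₀ + 2f₁ + 2f₂ + 2f₃ + f₄] = 0.375·(378.25) = 141.84375.

141.84375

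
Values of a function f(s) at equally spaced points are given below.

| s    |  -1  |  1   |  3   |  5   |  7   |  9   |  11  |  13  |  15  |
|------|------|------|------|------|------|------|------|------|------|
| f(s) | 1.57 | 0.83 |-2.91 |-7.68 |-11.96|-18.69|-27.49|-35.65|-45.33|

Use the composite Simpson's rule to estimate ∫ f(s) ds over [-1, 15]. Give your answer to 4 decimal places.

h = 2, n = 8.
(h/3)·[y₀ + 4y₁ + 2y₂ + 4y₃ + 2y₄ + 4y₅ + 2y₆ + 4y₇ + y₈] = 0.666667·(-373.24) = -248.8267.

-248.8267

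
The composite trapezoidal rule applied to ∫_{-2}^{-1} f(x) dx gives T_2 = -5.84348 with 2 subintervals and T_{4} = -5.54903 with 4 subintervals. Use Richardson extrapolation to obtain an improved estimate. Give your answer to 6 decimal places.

-5.450880

R = (4·T_{4} − T_2) / 3 = (4·(-5.54903) − (-5.84348))/3 = (-16.35264)/3 = -5.450880.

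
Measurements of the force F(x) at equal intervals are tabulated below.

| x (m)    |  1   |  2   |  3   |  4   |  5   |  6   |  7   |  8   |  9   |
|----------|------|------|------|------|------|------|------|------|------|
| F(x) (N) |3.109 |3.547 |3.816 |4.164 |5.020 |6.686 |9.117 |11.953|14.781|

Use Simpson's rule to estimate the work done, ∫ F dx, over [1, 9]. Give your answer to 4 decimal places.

h = 1, n = 8.
(h/3)·[y₀ + 4y₁ + 2y₂ + 4y₃ + 2y₄ + 4y₅ + 2y₆ + 4y₇ + y₈] = 0.333333·(159.196) = 53.0653.

53.0653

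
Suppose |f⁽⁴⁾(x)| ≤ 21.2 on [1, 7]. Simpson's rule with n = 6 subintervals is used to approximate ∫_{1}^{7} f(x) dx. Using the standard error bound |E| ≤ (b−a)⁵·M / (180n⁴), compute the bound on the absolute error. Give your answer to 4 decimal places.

0.7067

|E| ≤ (6)⁵·21.2 / (180·6⁴) = 164851.2/233280 = 0.7067.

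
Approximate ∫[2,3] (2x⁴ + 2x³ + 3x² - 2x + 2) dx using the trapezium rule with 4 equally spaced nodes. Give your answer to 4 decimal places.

134.6399

h = (3 − 2)/3 = 0.333333.
Nodes x₀,…,x₃ = 2, 2.333333, 2.666667, 3.
f(x) = 2x⁴ + 2x³ + 3x² - 2x + 2: f₀=58, f₁=98.358025, f₂=157.061728, f₃=239.
(h/2)·[f₀ + 2f₁ + 2f₂ + f₃] = 0.166667·(807.839506) = 134.6399.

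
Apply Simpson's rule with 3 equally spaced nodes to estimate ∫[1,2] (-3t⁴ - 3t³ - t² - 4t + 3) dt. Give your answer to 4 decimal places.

h = (2 − 1)/2 = 0.5.
Nodes t₀,…,t₂ = 1, 1.5, 2.
f(t) = -3t⁴ - 3t³ - t² - 4t + 3: f₀=-8, f₁=-30.5625, f₂=-81.
(h/3)·[f₀ + 4f₁ + f₂] = 0.166667·(-211.25) = -35.2083.

-35.2083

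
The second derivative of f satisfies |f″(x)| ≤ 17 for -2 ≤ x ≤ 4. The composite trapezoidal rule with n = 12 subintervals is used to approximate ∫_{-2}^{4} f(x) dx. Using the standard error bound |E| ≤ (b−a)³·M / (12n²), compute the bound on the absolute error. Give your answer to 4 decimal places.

|E| ≤ (6)³·17 / (12·12²) = 3672/1728 = 2.1250.

2.1250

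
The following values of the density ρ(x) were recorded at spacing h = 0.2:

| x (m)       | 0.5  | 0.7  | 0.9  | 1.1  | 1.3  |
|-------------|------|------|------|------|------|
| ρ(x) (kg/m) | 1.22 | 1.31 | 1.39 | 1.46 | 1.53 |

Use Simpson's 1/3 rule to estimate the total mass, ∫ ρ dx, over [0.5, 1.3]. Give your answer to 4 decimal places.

1.1073

h = 0.2, n = 4.
(h/3)·[y₀ + 4y₁ + 2y₂ + 4y₃ + y₄] = 0.066667·(16.61) = 1.1073.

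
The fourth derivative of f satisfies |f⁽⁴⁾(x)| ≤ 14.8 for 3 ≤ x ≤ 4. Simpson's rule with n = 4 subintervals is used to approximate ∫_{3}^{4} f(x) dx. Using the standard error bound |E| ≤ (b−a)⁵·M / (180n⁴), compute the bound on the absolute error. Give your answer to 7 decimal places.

0.0003212

|E| ≤ (1)⁵·14.8 / (180·4⁴) = 14.8/46080 = 0.0003212.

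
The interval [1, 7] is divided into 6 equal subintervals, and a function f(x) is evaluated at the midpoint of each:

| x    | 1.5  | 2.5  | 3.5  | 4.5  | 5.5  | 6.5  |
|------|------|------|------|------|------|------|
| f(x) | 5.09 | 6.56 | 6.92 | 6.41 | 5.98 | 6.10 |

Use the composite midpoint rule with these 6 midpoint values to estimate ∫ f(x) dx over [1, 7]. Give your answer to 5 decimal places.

h = 1, n = 6.
h·[y(m₁) + y(m₂) + y(m₃) + y(m₄) + y(m₅) + y(m₆)] = 1·(37.06) = 37.06000.

37.06000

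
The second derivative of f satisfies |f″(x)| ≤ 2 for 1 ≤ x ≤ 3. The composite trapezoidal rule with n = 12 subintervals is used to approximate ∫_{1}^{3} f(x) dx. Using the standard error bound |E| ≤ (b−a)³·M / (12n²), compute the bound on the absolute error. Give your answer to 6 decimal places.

0.009259

|E| ≤ (2)³·2 / (12·12²) = 16/1728 = 0.009259.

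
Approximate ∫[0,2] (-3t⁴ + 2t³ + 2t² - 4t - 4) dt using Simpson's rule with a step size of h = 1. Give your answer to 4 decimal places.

h = (2 − 0)/2 = 1.
Nodes t₀,…,t₂ = 0, 1, 2.
f(t) = -3t⁴ + 2t³ + 2t² - 4t - 4: f₀=-4, f₁=-7, f₂=-36.
(h/3)·[f₀ + 4f₁ + f₂] = 0.333333·(-68) = -22.6667.

-22.6667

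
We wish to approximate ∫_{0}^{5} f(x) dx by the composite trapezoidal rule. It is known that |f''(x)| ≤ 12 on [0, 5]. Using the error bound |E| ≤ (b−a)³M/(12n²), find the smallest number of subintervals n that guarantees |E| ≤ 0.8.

13

Need 1500/(12n²) ≤ 0.8.
n² ≥ 1500/(12·0.8) = 156.25 ⇒ n ≥ 12.5000, so the smallest n is 13.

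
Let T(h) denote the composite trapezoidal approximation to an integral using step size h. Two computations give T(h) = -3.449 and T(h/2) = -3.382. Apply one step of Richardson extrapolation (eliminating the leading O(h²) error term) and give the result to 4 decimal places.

-3.3597

R = (4·T(h/2) − T(h)) / 3 = (4·(-3.382) − (-3.449))/3 = (-10.079)/3 = -3.3597.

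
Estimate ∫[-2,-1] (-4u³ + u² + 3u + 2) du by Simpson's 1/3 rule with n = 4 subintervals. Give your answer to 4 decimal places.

14.8333

h = (-1 − (-2))/4 = 0.25.
Nodes u₀,…,u₄ = -2, -1.75, -1.5, -1.25, -1.
f(u) = -4u³ + u² + 3u + 2: f₀=32, f₁=21.25, f₂=13.25, f₃=7.625, f₄=4.
(h/3)·[f₀ + 4f₁ + 2f₂ + 4f₃ + f₄] = 0.083333·(178) = 14.8333.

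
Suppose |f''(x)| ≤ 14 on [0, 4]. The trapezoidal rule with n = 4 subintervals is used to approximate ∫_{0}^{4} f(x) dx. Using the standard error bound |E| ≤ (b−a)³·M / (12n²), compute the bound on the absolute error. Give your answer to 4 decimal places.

4.6667

|E| ≤ (4)³·14 / (12·4²) = 896/192 = 4.6667.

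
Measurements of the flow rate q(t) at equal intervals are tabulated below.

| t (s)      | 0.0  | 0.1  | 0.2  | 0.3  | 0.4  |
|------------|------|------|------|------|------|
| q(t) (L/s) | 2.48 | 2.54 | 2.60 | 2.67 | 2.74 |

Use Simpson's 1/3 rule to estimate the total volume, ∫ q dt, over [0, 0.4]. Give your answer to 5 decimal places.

1.04200

h = 0.1, n = 4.
(h/3)·[y₀ + 4y₁ + 2y₂ + 4y₃ + y₄] = 0.033333·(31.26) = 1.04200.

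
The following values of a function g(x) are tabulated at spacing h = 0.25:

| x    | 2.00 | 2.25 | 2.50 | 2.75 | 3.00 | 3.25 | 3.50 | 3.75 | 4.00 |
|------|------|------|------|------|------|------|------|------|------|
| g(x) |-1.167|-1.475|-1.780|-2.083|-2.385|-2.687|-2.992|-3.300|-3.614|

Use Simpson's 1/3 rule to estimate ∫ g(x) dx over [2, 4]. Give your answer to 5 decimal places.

-4.77292

h = 0.25, n = 8.
(h/3)·[y₀ + 4y₁ + 2y₂ + 4y₃ + 2y₄ + 4y₅ + 2y₆ + 4y₇ + y₈] = 0.083333·(-57.275) = -4.77292.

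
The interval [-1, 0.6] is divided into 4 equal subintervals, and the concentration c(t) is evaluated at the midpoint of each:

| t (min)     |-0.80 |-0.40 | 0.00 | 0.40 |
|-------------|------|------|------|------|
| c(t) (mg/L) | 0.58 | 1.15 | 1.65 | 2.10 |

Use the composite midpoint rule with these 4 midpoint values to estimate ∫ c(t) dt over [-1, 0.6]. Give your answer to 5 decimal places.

2.19200

h = 0.4, n = 4.
h·[y(m₁) + y(m₂) + y(m₃) + y(m₄)] = 0.4·(5.48) = 2.19200.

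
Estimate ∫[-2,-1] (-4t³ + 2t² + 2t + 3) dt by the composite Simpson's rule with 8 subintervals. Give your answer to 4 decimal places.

19.6667

h = (-1 − (-2))/8 = 0.125.
Nodes t₀,…,t₈ = -2, -1.875, -1.75, -1.625, -1.5, -1.375, -1.25, -1.125, -1.
f(t) = -4t³ + 2t² + 2t + 3: f₀=39, f₁=32.6484375, f₂=27.0625, f₃=22.1953125, f₄=18, f₅=14.4296875, f₆=11.4375, f₇=8.9765625, f₈=7.
(h/3)·[f₀ + 4f₁ + 2f₂ + 4f₃ + 2f₄ + 4f₅ + 2f₆ + 4f₇ + f₈] = 0.041667·(472) = 19.6667.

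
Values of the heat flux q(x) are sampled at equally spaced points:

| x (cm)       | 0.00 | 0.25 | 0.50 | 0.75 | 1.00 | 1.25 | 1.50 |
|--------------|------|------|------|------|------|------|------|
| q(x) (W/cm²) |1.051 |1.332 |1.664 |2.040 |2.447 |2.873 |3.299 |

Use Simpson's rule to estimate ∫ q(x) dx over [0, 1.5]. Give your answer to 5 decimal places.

h = 0.25, n = 6.
(h/3)·[y₀ + 4y₁ + 2y₂ + 4y₃ + 2y₄ + 4y₅ + y₆] = 0.083333·(37.552) = 3.12933.

3.12933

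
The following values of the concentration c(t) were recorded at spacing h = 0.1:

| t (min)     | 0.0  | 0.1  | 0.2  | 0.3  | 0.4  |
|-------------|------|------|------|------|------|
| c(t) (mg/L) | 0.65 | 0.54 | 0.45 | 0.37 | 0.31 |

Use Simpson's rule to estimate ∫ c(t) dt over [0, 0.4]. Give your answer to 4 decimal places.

h = 0.1, n = 4.
(h/3)·[y₀ + 4y₁ + 2y₂ + 4y₃ + y₄] = 0.033333·(5.50) = 0.1833.

0.1833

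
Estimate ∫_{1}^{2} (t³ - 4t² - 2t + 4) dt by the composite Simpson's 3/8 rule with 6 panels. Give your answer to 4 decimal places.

-4.5833

h = (2 − 1)/6 = 0.166667.
Nodes t₀,…,t₆ = 1, 1.166667, 1.333333, 1.5, 1.666667, 1.833333, 2.
f(t) = t³ - 4t² - 2t + 4: f₀=-1, f₁=-2.189815, f₂=-3.407407, f₃=-4.625, f₄=-5.814815, f₅=-6.949074, f₆=-8.
(3h/8)·[f₀ + 3f₁ + 3f₂ + 2f₃ + 3f₄ + 3f₅ + f₆] = 0.0625·(-73.333333) = -4.5833.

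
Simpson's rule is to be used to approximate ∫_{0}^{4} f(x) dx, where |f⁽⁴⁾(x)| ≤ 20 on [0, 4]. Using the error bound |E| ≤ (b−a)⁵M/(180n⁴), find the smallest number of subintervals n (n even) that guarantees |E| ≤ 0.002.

16

Need 20480/(180n⁴) ≤ 0.002.
n⁴ ≥ 20480/(180·0.002) = 56888.9 ⇒ n ≥ 15.4439, so the smallest even n is 16. (n must be even for Simpson's rule.)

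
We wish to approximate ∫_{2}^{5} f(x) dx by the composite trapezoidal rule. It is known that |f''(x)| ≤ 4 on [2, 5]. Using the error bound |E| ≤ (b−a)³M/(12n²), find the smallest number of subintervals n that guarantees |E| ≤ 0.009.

32

Need 108/(12n²) ≤ 0.009.
n² ≥ 108/(12·0.009) = 1000 ⇒ n ≥ 31.6228, so the smallest n is 32.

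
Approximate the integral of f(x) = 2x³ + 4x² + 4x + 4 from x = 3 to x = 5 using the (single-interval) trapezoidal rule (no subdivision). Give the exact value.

T = (b−a)/2 · [f(3) + f(5)] = 1·[106 + 374] = 480.

480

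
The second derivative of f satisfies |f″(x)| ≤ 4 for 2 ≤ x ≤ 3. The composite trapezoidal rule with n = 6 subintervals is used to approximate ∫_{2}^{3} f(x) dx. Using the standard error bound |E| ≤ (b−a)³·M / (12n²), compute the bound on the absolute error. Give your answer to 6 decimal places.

|E| ≤ (1)³·4 / (12·6²) = 4/432 = 0.009259.

0.009259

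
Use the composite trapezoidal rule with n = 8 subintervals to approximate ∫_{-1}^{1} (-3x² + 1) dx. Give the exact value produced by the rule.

h = (1 − (-1))/8 = 0.25.
Nodes x₀,…,x₈ = -1, -0.75, -0.5, -0.25, 0, 0.25, 0.5, 0.75, 1.
f(x) = -3x² + 1: f₀=-2, f₁=-0.6875, f₂=0.25, f₃=0.8125, f₄=1, f₅=0.8125, f₆=0.25, f₇=-0.6875, f₈=-2.
(h/2)·[f₀ + 2f₁ + 2f₂ + 2f₃ + 2f₄ + 2f₅ + 2f₆ + 2f₇ + f₈] = 0.125·(-0.5) = -0.0625.

-0.0625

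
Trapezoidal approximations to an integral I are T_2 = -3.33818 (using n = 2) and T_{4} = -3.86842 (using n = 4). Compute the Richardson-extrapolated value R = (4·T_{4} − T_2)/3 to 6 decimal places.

R = (4·T_{4} − T_2) / 3 = (4·(-3.86842) − (-3.33818))/3 = (-12.13550)/3 = -4.045167.

-4.045167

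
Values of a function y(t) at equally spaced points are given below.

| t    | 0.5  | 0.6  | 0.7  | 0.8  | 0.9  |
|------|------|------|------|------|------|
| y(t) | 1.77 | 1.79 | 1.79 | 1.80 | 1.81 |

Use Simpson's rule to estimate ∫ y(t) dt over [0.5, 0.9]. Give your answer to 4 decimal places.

h = 0.1, n = 4.
(h/3)·[y₀ + 4y₁ + 2y₂ + 4y₃ + y₄] = 0.033333·(21.52) = 0.7173.

0.7173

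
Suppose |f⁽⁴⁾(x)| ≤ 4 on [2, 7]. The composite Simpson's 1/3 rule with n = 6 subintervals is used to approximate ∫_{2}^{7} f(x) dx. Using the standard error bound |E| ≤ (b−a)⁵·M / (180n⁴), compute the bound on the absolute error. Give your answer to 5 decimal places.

|E| ≤ (5)⁵·4 / (180·6⁴) = 12500/233280 = 0.05358.

0.05358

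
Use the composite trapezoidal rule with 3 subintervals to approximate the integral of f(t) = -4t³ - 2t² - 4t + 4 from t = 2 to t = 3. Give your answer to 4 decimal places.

-84.2593

h = (3 − 2)/3 = 0.333333.
Nodes t₀,…,t₃ = 2, 2.333333, 2.666667, 3.
f(t) = -4t³ - 2t² - 4t + 4: f₀=-44, f₁=-67.037037, f₂=-96.740741, f₃=-134.
(h/2)·[f₀ + 2f₁ + 2f₂ + f₃] = 0.166667·(-505.555556) = -84.2593.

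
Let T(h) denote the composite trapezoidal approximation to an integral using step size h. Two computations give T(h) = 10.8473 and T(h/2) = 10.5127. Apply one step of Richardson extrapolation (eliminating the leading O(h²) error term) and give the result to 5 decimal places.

10.40117

R = (4·T(h/2) − T(h)) / 3 = (4·10.5127 − 10.8473)/3 = (31.2035)/3 = 10.40117.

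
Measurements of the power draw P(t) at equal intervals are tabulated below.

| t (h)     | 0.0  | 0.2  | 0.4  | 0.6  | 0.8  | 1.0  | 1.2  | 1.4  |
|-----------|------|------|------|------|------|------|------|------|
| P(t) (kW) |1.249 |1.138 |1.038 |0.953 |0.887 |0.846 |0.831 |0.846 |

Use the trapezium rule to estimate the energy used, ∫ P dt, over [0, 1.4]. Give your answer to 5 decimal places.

1.34810

h = 0.2, n = 7.
(h/2)·[y₀ + 2y₁ + 2y₂ + 2y₃ + 2y₄ + 2y₅ + 2y₆ + y₇] = 0.1·(13.481) = 1.34810.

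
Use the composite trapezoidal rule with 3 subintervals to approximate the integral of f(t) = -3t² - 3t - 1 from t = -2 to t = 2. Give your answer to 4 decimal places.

h = (2 − (-2))/3 = 1.333333.
Nodes t₀,…,t₃ = -2, -0.666667, 0.666667, 2.
f(t) = -3t² - 3t - 1: f₀=-7, f₁=-0.333333, f₂=-4.333333, f₃=-19.
(h/2)·[f₀ + 2f₁ + 2f₂ + f₃] = 0.666667·(-35.333333) = -23.5556.

-23.5556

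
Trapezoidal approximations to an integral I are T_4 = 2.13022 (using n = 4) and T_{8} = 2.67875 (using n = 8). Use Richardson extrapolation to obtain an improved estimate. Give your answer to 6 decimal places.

R = (4·T_{8} − T_4) / 3 = (4·2.67875 − 2.13022)/3 = (8.58478)/3 = 2.861593.

2.861593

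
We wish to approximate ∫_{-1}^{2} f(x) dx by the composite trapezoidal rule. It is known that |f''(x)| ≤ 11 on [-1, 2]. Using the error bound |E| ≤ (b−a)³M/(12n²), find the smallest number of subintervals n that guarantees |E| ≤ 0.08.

Need 297/(12n²) ≤ 0.08.
n² ≥ 297/(12·0.08) = 309.375 ⇒ n ≥ 17.5891, so the smallest n is 18.

18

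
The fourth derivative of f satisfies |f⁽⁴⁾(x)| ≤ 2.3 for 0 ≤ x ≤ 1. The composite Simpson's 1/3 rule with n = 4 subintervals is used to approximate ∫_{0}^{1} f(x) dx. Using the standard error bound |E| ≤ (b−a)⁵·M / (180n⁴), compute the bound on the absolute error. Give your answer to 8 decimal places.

0.00004991

|E| ≤ (1)⁵·2.3 / (180·4⁴) = 2.3/46080 = 0.00004991.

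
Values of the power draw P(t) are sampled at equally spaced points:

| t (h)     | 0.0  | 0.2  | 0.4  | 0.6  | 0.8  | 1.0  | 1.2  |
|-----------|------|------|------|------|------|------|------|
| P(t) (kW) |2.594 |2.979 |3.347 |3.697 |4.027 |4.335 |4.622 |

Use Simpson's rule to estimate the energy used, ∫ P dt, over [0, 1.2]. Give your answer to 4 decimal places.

4.4005

h = 0.2, n = 6.
(h/3)·[y₀ + 4y₁ + 2y₂ + 4y₃ + 2y₄ + 4y₅ + y₆] = 0.066667·(66.008) = 4.4005.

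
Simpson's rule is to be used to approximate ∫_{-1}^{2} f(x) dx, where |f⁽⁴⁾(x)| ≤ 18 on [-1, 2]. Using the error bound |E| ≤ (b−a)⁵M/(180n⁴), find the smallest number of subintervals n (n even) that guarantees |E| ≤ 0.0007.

14

Need 4374/(180n⁴) ≤ 0.0007.
n⁴ ≥ 4374/(180·0.0007) = 34714.3 ⇒ n ≥ 13.6498, so the smallest even n is 14. (n must be even for Simpson's rule.)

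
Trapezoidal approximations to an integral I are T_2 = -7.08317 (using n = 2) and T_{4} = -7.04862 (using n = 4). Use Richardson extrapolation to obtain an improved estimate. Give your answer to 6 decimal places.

-7.037103

R = (4·T_{4} − T_2) / 3 = (4·(-7.04862) − (-7.08317))/3 = (-21.11131)/3 = -7.037103.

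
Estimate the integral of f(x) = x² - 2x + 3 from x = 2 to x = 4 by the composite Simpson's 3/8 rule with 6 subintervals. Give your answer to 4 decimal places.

12.6667

h = (4 − 2)/6 = 0.333333.
Nodes x₀,…,x₆ = 2, 2.333333, 2.666667, 3, 3.333333, 3.666667, 4.
f(x) = x² - 2x + 3: f₀=3, f₁=3.777778, f₂=4.777778, f₃=6, f₄=7.444444, f₅=9.111111, f₆=11.
(3h/8)·[f₀ + 3f₁ + 3f₂ + 2f₃ + 3f₄ + 3f₅ + f₆] = 0.125·(101.333333) = 12.6667.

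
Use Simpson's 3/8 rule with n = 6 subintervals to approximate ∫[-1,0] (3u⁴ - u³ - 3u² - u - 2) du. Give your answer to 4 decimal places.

h = (0 − (-1))/6 = 0.166667.
Nodes u₀,…,u₆ = -1, -0.833333, -0.666667, -0.5, -0.333333, -0.166667, 0.
f(u) = 3u⁴ - u³ - 3u² - u - 2: f₀=0, f₁=-1.224537, f₂=-1.777778, f₃=-1.9375, f₄=-1.925926, f₅=-1.909722, f₆=-2.
(3h/8)·[f₀ + 3f₁ + 3f₂ + 2f₃ + 3f₄ + 3f₅ + f₆] = 0.0625·(-26.388889) = -1.6493.

-1.6493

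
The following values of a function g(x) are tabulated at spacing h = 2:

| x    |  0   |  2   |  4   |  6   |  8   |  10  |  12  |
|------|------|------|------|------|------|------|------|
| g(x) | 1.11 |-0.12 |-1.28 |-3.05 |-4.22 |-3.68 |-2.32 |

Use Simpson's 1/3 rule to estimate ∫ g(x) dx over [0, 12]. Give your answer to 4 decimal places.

h = 2, n = 6.
(h/3)·[y₀ + 4y₁ + 2y₂ + 4y₃ + 2y₄ + 4y₅ + y₆] = 0.666667·(-39.61) = -26.4067.

-26.4067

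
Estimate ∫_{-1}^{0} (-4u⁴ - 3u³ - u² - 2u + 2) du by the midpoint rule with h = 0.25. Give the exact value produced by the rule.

2.6396484375

h = (0 − (-1))/4 = 0.25.
Midpoints m₁,…,m₄ = -0.875, -0.625, -0.375, -0.125.
f(m₁)=2.6494140625, f(m₂)=2.9814453125, f(m₃)=2.6884765625, f(m₄)=2.2392578125.
h·[f(m₁) + f(m₂) + f(m₃) + f(m₄)] = 0.25·(10.55859375) = 2.6396484375.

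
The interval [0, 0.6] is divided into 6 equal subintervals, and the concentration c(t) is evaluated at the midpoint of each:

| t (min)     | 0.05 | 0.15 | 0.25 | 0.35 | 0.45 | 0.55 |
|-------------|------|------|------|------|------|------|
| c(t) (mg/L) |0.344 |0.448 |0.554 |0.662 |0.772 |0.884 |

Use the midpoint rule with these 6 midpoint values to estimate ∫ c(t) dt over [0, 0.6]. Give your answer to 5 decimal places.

h = 0.1, n = 6.
h·[y(m₁) + y(m₂) + y(m₃) + y(m₄) + y(m₅) + y(m₆)] = 0.1·(3.664) = 0.36640.

0.36640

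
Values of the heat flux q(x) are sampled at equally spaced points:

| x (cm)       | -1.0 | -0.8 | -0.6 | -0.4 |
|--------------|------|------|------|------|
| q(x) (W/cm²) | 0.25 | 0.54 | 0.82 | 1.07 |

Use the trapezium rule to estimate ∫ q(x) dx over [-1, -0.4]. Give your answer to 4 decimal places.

0.4040

h = 0.2, n = 3.
(h/2)·[y₀ + 2y₁ + 2y₂ + y₃] = 0.1·(4.04) = 0.4040.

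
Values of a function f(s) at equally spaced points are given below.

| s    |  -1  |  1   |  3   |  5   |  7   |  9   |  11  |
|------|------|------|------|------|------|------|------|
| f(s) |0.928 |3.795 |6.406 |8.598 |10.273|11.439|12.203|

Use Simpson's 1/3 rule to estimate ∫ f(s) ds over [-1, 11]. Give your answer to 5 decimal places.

h = 2, n = 6.
(h/3)·[y₀ + 4y₁ + 2y₂ + 4y₃ + 2y₄ + 4y₅ + y₆] = 0.666667·(141.817) = 94.54467.

94.54467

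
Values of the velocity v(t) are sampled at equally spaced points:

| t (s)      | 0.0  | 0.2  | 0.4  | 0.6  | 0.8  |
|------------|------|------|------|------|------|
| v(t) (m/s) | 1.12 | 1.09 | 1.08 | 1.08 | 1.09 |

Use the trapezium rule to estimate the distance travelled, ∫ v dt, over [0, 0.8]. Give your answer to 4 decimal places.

h = 0.2, n = 4.
(h/2)·[y₀ + 2y₁ + 2y₂ + 2y₃ + y₄] = 0.1·(8.71) = 0.8710.

0.8710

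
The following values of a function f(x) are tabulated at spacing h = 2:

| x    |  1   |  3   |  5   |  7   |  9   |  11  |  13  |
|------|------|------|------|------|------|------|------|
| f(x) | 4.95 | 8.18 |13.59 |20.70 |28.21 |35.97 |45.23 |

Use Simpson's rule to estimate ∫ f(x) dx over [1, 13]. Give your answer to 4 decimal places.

h = 2, n = 6.
(h/3)·[y₀ + 4y₁ + 2y₂ + 4y₃ + 2y₄ + 4y₅ + y₆] = 0.666667·(393.18) = 262.1200.

262.1200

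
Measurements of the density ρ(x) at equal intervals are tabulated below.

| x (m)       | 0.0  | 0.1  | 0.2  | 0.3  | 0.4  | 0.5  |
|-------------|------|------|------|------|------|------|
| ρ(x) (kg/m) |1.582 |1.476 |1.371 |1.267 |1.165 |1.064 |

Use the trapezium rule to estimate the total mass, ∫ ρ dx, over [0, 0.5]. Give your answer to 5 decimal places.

0.66020

h = 0.1, n = 5.
(h/2)·[y₀ + 2y₁ + 2y₂ + 2y₃ + 2y₄ + y₅] = 0.05·(13.204) = 0.66020.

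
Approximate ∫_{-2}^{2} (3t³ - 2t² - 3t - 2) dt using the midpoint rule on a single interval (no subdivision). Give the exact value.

-8

M = (b−a)·f(0) = 4·(-2) = -8.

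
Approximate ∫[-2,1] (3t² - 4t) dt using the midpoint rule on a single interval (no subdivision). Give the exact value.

8.25

M = (b−a)·f(-0.5) = 3·(2.75) = 8.25.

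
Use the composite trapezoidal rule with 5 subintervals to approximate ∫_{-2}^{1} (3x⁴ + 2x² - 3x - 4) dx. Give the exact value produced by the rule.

h = (1 − (-2))/5 = 0.6.
Nodes x₀,…,x₅ = -2, -1.4, -0.8, -0.2, 0.4, 1.
f(x) = 3x⁴ + 2x² - 3x - 4: f₀=58, f₁=15.6448, f₂=0.9088, f₃=-3.3152, f₄=-4.8032, f₅=-2.
(h/2)·[f₀ + 2f₁ + 2f₂ + 2f₃ + 2f₄ + f₅] = 0.3·(72.8704) = 21.86112.

21.86112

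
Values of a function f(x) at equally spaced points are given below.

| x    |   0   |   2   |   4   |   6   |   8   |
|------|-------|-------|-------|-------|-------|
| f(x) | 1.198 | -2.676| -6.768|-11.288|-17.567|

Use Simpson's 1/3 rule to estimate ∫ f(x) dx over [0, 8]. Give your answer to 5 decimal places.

h = 2, n = 4.
(h/3)·[y₀ + 4y₁ + 2y₂ + 4y₃ + y₄] = 0.666667·(-85.761) = -57.17400.

-57.17400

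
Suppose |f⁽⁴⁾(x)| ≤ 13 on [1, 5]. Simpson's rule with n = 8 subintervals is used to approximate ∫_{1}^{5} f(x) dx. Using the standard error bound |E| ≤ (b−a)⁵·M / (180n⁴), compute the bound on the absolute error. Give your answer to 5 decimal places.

0.01806

|E| ≤ (4)⁵·13 / (180·8⁴) = 13312/737280 = 0.01806.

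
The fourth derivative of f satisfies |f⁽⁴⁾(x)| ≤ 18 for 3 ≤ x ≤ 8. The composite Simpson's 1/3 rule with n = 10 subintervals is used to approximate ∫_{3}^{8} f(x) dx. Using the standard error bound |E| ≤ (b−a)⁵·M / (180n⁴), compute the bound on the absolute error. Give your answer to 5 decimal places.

|E| ≤ (5)⁵·18 / (180·10⁴) = 56250/1800000 = 0.03125.

0.03125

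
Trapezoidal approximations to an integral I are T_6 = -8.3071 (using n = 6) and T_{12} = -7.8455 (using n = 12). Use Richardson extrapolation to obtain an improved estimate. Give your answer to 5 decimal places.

-7.69163

R = (4·T_{12} − T_6) / 3 = (4·(-7.8455) − (-8.3071))/3 = (-23.0749)/3 = -7.69163.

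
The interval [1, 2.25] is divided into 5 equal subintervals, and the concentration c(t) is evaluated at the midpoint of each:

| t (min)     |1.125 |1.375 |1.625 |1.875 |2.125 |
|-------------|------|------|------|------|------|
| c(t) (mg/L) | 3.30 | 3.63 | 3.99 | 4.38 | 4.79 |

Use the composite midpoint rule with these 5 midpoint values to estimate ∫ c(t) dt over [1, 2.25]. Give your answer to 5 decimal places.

5.02250

h = 0.25, n = 5.
h·[y(m₁) + y(m₂) + y(m₃) + y(m₄) + y(m₅)] = 0.25·(20.09) = 5.02250.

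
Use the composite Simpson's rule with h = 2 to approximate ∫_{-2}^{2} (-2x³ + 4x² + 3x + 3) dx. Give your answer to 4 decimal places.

h = (2 − (-2))/2 = 2.
Nodes x₀,…,x₂ = -2, 0, 2.
f(x) = -2x³ + 4x² + 3x + 3: f₀=29, f₁=3, f₂=9.
(h/3)·[f₀ + 4f₁ + f₂] = 0.666667·(50) = 33.3333.

33.3333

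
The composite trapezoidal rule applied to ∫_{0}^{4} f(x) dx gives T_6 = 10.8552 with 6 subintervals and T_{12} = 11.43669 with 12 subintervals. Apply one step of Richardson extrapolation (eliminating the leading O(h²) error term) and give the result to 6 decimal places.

R = (4·T_{12} − T_6) / 3 = (4·11.43669 − 10.8552)/3 = (34.89156)/3 = 11.630520.

11.630520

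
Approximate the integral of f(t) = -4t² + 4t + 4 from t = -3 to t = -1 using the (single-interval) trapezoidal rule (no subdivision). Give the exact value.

T = (b−a)/2 · [f(-3) + f(-1)] = 1·[(-44) + (-4)] = -48.

-48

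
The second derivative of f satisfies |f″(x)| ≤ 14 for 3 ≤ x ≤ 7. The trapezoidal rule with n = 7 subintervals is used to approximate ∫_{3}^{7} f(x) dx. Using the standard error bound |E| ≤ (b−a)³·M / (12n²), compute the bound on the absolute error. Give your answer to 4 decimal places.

1.5238

|E| ≤ (4)³·14 / (12·7²) = 896/588 = 1.5238.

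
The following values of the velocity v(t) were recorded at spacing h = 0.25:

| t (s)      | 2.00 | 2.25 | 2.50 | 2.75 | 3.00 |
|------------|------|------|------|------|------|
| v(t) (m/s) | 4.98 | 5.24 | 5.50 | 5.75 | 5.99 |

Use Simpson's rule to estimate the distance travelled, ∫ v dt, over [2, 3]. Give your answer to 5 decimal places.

h = 0.25, n = 4.
(h/3)·[y₀ + 4y₁ + 2y₂ + 4y₃ + y₄] = 0.083333·(65.93) = 5.49417.

5.49417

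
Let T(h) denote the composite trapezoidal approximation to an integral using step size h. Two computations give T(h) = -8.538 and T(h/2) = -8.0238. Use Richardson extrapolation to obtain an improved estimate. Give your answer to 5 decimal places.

R = (4·T(h/2) − T(h)) / 3 = (4·(-8.0238) − (-8.538))/3 = (-23.5572)/3 = -7.85240.

-7.85240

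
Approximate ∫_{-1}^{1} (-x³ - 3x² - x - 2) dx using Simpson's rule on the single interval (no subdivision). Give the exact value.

S = (b−a)/6 · [f(-1) + 4f(0) + f(1)] = 0.333333·[(-3) + 4·(-2) + (-7)] = -6.

-6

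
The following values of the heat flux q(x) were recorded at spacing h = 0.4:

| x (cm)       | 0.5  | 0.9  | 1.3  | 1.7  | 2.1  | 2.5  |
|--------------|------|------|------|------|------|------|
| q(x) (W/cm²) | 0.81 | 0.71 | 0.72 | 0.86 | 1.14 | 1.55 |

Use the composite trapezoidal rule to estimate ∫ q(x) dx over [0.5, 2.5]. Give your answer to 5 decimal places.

1.84400

h = 0.4, n = 5.
(h/2)·[y₀ + 2y₁ + 2y₂ + 2y₃ + 2y₄ + y₅] = 0.2·(9.22) = 1.84400.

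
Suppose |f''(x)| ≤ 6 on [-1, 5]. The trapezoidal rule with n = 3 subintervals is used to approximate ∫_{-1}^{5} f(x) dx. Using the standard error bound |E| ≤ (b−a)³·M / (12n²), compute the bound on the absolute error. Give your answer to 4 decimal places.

12.0000

|E| ≤ (6)³·6 / (12·3²) = 1296/108 = 12.0000.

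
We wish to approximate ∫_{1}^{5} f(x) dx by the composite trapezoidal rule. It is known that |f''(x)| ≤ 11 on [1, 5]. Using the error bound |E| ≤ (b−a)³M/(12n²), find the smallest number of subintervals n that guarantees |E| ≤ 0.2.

18

Need 704/(12n²) ≤ 0.2.
n² ≥ 704/(12·0.2) = 293.333 ⇒ n ≥ 17.1270, so the smallest n is 18.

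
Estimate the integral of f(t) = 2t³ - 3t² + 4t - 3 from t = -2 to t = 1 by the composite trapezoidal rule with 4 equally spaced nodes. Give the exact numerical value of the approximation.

-34.5

h = (1 − (-2))/3 = 1.
Nodes t₀,…,t₃ = -2, -1, 0, 1.
f(t) = 2t³ - 3t² + 4t - 3: f₀=-39, f₁=-12, f₂=-3, f₃=0.
(h/2)·[f₀ + 2f₁ + 2f₂ + f₃] = 0.5·(-69) = -34.5.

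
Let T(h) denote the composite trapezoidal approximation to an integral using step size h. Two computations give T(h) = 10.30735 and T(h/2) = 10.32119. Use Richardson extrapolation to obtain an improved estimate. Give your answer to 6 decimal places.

10.325803

R = (4·T(h/2) − T(h)) / 3 = (4·10.32119 − 10.30735)/3 = (30.97741)/3 = 10.325803.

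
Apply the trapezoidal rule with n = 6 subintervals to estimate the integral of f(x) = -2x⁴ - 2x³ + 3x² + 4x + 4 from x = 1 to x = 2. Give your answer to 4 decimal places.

-3.0574

h = (2 − 1)/6 = 0.166667.
Nodes x₀,…,x₆ = 1, 1.166667, 1.333333, 1.5, 1.666667, 1.833333, 2.
f(x) = -2x⁴ - 2x³ + 3x² + 4x + 4: f₀=7, f₁=5.868827, f₂=3.604938, f₃=-0.125, f₄=-5.691358, f₅=-13.501543, f₆=-24.
(h/2)·[f₀ + 2f₁ + 2f₂ + 2f₃ + 2f₄ + 2f₅ + f₆] = 0.083333·(-36.688272) = -3.0574.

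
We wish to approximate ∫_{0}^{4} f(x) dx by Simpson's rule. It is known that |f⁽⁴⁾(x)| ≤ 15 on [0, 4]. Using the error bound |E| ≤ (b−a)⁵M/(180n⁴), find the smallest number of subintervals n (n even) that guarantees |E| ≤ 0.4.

Need 15360/(180n⁴) ≤ 0.4.
n⁴ ≥ 15360/(180·0.4) = 213.333 ⇒ n ≥ 3.8218, so the smallest even n is 4. (n must be even for Simpson's rule.)

4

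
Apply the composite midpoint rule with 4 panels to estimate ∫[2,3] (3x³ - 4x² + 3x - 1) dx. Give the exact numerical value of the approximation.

29.8203125

h = (3 − 2)/4 = 0.25.
Midpoints m₁,…,m₄ = 2.125, 2.375, 2.625, 2.875.
f(m₁)=16.099609375, f(m₂)=23.751953125, f(m₃)=33.576171875, f(m₄)=45.853515625.
h·[f(m₁) + f(m₂) + f(m₃) + f(m₄)] = 0.25·(119.28125) = 29.8203125.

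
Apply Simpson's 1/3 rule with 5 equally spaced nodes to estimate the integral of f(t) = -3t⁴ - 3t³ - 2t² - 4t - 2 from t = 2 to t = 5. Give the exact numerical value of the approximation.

-2438.9296875

h = (5 − 2)/4 = 0.75.
Nodes t₀,…,t₄ = 2, 2.75, 3.5, 4.25, 5.
f(t) = -3t⁴ - 3t³ - 2t² - 4t - 2: f₀=-90, f₁=-262.08984375, f₂=-619.3125, f₃=-1264.18359375, f₄=-2322.
(h/3)·[f₀ + 4f₁ + 2f₂ + 4f₃ + f₄] = 0.25·(-9755.71875) = -2438.9296875.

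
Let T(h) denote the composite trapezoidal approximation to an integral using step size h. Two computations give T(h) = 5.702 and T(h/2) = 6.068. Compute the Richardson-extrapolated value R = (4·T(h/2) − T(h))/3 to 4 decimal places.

R = (4·T(h/2) − T(h)) / 3 = (4·6.068 − 5.702)/3 = (18.570)/3 = 6.1900.

6.1900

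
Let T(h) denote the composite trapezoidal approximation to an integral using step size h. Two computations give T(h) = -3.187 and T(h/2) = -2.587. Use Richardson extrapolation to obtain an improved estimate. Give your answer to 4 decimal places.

-2.3870

R = (4·T(h/2) − T(h)) / 3 = (4·(-2.587) − (-3.187))/3 = (-7.161)/3 = -2.3870.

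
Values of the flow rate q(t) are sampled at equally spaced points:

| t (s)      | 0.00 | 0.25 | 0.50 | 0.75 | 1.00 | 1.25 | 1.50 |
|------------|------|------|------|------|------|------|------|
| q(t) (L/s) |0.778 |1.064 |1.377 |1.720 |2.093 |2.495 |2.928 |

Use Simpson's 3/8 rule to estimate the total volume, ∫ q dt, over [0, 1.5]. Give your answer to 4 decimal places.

2.6468

h = 0.25, n = 6.
(3h/8)·[y₀ + 3y₁ + 3y₂ + 2y₃ + 3y₄ + 3y₅ + y₆] = 0.09375·(28.233) = 2.6468.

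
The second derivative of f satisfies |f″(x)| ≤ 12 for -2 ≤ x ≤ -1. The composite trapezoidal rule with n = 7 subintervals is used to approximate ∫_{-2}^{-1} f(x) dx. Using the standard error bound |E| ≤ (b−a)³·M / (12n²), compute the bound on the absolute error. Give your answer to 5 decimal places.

0.02041

|E| ≤ (1)³·12 / (12·7²) = 12/588 = 0.02041.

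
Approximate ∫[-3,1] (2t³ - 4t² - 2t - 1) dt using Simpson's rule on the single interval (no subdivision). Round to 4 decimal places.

-73.3333

S = (b−a)/6 · [f(-3) + 4f(-1) + f(1)] = 0.666667·[(-85) + 4·(-5) + (-5)] = -73.3333.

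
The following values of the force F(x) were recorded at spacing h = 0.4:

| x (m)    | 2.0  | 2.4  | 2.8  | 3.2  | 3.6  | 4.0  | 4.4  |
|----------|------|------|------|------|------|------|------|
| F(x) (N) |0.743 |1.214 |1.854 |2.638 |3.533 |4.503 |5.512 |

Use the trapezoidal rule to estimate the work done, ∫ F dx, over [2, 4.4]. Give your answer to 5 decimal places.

h = 0.4, n = 6.
(h/2)·[y₀ + 2y₁ + 2y₂ + 2y₃ + 2y₄ + 2y₅ + y₆] = 0.2·(33.739) = 6.74780.

6.74780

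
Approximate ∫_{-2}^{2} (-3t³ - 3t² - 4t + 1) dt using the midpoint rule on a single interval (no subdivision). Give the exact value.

M = (b−a)·f(0) = 4·(1) = 4.

4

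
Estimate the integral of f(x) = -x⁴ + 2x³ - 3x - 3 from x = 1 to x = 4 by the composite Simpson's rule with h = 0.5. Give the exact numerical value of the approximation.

-108.625

h = (4 − 1)/6 = 0.5.
Nodes x₀,…,x₆ = 1, 1.5, 2, 2.5, 3, 3.5, 4.
f(x) = -x⁴ + 2x³ - 3x - 3: f₀=-5, f₁=-5.8125, f₂=-9, f₃=-18.3125, f₄=-39, f₅=-77.8125, f₆=-143.
(h/3)·[f₀ + 4f₁ + 2f₂ + 4f₃ + 2f₄ + 4f₅ + f₆] = 0.166667·(-651.75) = -108.625.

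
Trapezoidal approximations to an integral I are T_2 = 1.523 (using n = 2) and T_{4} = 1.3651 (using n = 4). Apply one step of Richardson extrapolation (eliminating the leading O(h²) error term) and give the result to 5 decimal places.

R = (4·T_{4} − T_2) / 3 = (4·1.3651 − 1.523)/3 = (3.9374)/3 = 1.31247.

1.31247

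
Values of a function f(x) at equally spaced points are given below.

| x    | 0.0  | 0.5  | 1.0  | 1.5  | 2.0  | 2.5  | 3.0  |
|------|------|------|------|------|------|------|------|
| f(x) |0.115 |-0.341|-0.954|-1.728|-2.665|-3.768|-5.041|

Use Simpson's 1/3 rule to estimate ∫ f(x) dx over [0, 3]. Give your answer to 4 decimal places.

h = 0.5, n = 6.
(h/3)·[y₀ + 4y₁ + 2y₂ + 4y₃ + 2y₄ + 4y₅ + y₆] = 0.166667·(-35.512) = -5.9187.

-5.9187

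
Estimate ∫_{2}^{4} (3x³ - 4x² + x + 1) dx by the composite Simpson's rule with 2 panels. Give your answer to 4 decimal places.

h = (4 − 2)/2 = 1.
Nodes x₀,…,x₂ = 2, 3, 4.
f(x) = 3x³ - 4x² + x + 1: f₀=11, f₁=49, f₂=133.
(h/3)·[f₀ + 4f₁ + f₂] = 0.333333·(340) = 113.3333.

113.3333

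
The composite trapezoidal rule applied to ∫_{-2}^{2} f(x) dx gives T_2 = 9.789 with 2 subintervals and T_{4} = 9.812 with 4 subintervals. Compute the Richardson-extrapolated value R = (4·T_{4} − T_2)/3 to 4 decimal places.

9.8197

R = (4·T_{4} − T_2) / 3 = (4·9.812 − 9.789)/3 = (29.459)/3 = 9.8197.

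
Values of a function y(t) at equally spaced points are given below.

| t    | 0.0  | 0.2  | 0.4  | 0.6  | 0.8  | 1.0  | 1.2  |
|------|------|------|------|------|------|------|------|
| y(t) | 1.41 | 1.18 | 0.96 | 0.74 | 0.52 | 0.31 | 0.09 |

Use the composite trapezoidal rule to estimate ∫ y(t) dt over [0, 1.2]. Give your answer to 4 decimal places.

h = 0.2, n = 6.
(h/2)·[y₀ + 2y₁ + 2y₂ + 2y₃ + 2y₄ + 2y₅ + y₆] = 0.1·(8.92) = 0.8920.

0.8920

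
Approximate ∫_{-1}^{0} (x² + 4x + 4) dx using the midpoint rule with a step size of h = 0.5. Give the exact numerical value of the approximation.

h = (0 − (-1))/2 = 0.5.
Midpoints m₁,…,m₂ = -0.75, -0.25.
f(m₁)=1.5625, f(m₂)=3.0625.
h·[f(m₁) + f(m₂)] = 0.5·(4.625) = 2.3125.

2.3125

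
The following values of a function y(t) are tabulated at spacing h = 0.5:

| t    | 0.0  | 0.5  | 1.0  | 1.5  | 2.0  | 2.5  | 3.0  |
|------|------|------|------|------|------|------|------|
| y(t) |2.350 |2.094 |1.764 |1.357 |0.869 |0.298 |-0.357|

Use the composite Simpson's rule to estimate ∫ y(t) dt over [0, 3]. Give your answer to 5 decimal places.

h = 0.5, n = 6.
(h/3)·[y₀ + 4y₁ + 2y₂ + 4y₃ + 2y₄ + 4y₅ + y₆] = 0.166667·(22.255) = 3.70917.

3.70917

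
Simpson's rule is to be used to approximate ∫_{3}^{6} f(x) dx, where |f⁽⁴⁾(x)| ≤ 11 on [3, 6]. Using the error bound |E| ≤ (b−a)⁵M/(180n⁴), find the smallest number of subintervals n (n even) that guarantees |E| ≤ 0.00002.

Need 2673/(180n⁴) ≤ 0.00002.
n⁴ ≥ 2673/(180·0.00002) = 742500 ⇒ n ≥ 29.3545, so the smallest even n is 30. (n must be even for Simpson's rule.)

30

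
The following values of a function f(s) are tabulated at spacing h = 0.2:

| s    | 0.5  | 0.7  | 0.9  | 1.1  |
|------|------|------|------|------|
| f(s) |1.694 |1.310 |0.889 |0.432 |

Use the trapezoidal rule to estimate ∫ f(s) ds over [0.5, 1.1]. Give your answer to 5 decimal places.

0.65240

h = 0.2, n = 3.
(h/2)·[y₀ + 2y₁ + 2y₂ + y₃] = 0.1·(6.524) = 0.65240.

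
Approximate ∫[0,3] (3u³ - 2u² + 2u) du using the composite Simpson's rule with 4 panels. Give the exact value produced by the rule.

h = (3 − 0)/4 = 0.75.
Nodes u₀,…,u₄ = 0, 0.75, 1.5, 2.25, 3.
f(u) = 3u³ - 2u² + 2u: f₀=0, f₁=1.640625, f₂=8.625, f₃=28.546875, f₄=69.
(h/3)·[f₀ + 4f₁ + 2f₂ + 4f₃ + f₄] = 0.25·(207) = 51.75.

51.75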